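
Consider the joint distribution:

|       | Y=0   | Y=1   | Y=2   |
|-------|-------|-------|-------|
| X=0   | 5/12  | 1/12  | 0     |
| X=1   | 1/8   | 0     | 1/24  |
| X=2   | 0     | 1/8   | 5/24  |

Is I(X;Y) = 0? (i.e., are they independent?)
Marginal P(X) (row sums):
  P(X=0) = 5/12 + 1/12 + 0 = 1/2
  P(X=1) = 1/8 + 0 + 1/24 = 1/6
  P(X=2) = 0 + 1/8 + 5/24 = 1/3
Marginal P(Y) (column sums):
  P(Y=0) = 5/12 + 1/8 + 0 = 13/24
  P(Y=1) = 1/12 + 0 + 1/8 = 5/24
  P(Y=2) = 0 + 1/24 + 5/24 = 1/4

X and Y are independent iff P(X=i,Y=j) = P(X=i)·P(Y=j) for every cell.
  P(X=0)·P(Y=0) = 1/2 × 13/24 = 13/48, but P(X=0,Y=0) = 5/12 ✗

No, X and Y are not independent. Quantitatively, I(X;Y) > 0:

H(X) = -[(1/2)·log₂(1/2) + (1/6)·log₂(1/6) + (1/3)·log₂(1/3)]
  = 0.5000 + 0.4308 + 0.5283
  = 1.4591 bits
H(Y) = -[(13/24)·log₂(13/24) + (5/24)·log₂(5/24) + (1/4)·log₂(1/4)]
  = 0.4791 + 0.4715 + 0.5000
  = 1.4506 bits
H(X,Y) = -[(5/12)·log₂(5/12) + (1/12)·log₂(1/12) + (1/8)·log₂(1/8) + (1/24)·log₂(1/24) + (1/8)·log₂(1/8) + (5/24)·log₂(5/24)]
  = 0.5263 + 0.2987 + 0.3750 + 0.1910 + 0.3750 + 0.4715
  = 2.2375 bits
I(X;Y) = H(X) + H(Y) - H(X,Y) = 1.4591 + 1.4506 - 2.2375 = 0.6722 bits > 0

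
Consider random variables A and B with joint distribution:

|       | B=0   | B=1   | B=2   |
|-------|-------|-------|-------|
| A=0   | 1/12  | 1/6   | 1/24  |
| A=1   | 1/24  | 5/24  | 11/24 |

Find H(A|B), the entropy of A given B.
Marginal P(B) (column sums):
  P(B=0) = 1/12 + 1/24 = 1/8
  P(B=1) = 1/6 + 5/24 = 3/8
  P(B=2) = 1/24 + 11/24 = 1/2

H(A|B) = -Σ P(A,B)·log₂ P(A|B), where P(A|B) = P(A,B) / P(B)
  (A=0,B=0): P(A|B) = (1/12)/(1/8) = 2/3;  -(1/12)·log₂(2/3) = 0.0487
  (A=0,B=1): P(A|B) = (1/6)/(3/8) = 4/9;  -(1/6)·log₂(4/9) = 0.1950
  (A=0,B=2): P(A|B) = (1/24)/(1/2) = 1/12;  -(1/24)·log₂(1/12) = 0.1494
  (A=1,B=0): P(A|B) = (1/24)/(1/8) = 1/3;  -(1/24)·log₂(1/3) = 0.0660
  (A=1,B=1): P(A|B) = (5/24)/(3/8) = 5/9;  -(5/24)·log₂(5/9) = 0.1767
  (A=1,B=2): P(A|B) = (11/24)/(1/2) = 11/12;  -(11/24)·log₂(11/12) = 0.0575
H(A|B) = 0.0487 + 0.1950 + 0.1494 + 0.0660 + 0.1767 + 0.0575
  = 0.6933 bits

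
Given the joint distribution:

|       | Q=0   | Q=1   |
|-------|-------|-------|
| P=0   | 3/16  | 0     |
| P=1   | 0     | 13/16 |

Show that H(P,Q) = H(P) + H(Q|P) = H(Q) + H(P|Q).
Marginal P(P) (row sums):
  P(P=0) = 3/16 + 0 = 3/16
  P(P=1) = 0 + 13/16 = 13/16
Marginal P(Q) (column sums):
  P(Q=0) = 3/16 + 0 = 3/16
  P(Q=1) = 0 + 13/16 = 13/16

Decomposition 1: H(P) + H(Q|P)
H(P) = -[(3/16)·log₂(3/16) + (13/16)·log₂(13/16)]
  = 0.4528 + 0.2434
  = 0.6962 bits
H(Q|P) = -Σ P(P,Q)·log₂ P(Q|P), where P(Q|P) = P(P,Q) / P(P)
  (cells with P(P,Q) = 0 contribute 0)
  (P=0,Q=0): P(Q|P) = (3/16)/(3/16) = 1;  -(3/16)·log₂(1) = 0.0000
  (P=1,Q=1): P(Q|P) = (13/16)/(13/16) = 1;  -(13/16)·log₂(1) = 0.0000
H(Q|P) = 0.0000 + 0.0000
  = 0.0000 bits
H(P) + H(Q|P) = 0.6962 + 0.0000 = 0.6962 bits

Decomposition 2: H(Q) + H(P|Q)
H(Q) = -[(3/16)·log₂(3/16) + (13/16)·log₂(13/16)]
  = 0.4528 + 0.2434
  = 0.6962 bits
H(P|Q) = -Σ P(P,Q)·log₂ P(P|Q), where P(P|Q) = P(P,Q) / P(Q)
  (cells with P(P,Q) = 0 contribute 0)
  (P=0,Q=0): P(P|Q) = (3/16)/(3/16) = 1;  -(3/16)·log₂(1) = 0.0000
  (P=1,Q=1): P(P|Q) = (13/16)/(13/16) = 1;  -(13/16)·log₂(1) = 0.0000
H(P|Q) = 0.0000 + 0.0000
  = 0.0000 bits
H(Q) + H(P|Q) = 0.6962 + 0.0000 = 0.6962 bits

Direct computation of the joint entropy:
H(P,Q) = -[(3/16)·log₂(3/16) + (13/16)·log₂(13/16)]
  = 0.4528 + 0.2434
  = 0.6962 bits

All three agree: H(P,Q) = 0.6962 bits ✓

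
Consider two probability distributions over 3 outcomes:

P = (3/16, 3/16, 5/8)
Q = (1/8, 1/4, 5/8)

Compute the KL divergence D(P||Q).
D(P||Q) = Σ P(i) log₂(P(i)/Q(i))
  i=0: (3/16) × log₂((3/16)/(1/8)) = (3/16) × log₂(3/2) = 0.1097
  i=1: (3/16) × log₂((3/16)/(1/4)) = (3/16) × log₂(3/4) = -0.0778
  i=2: (5/8) × log₂((5/8)/(5/8)) = (5/8) × log₂(1) = 0.0000
D(P||Q) = 0.1097 - 0.0778 + 0.0000
  = 0.0319 bits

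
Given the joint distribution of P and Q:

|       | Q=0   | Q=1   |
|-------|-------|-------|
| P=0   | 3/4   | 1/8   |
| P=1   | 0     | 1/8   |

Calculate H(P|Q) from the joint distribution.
Marginal P(Q) (column sums):
  P(Q=0) = 3/4 + 0 = 3/4
  P(Q=1) = 1/8 + 1/8 = 1/4

H(P|Q) = -Σ P(P,Q)·log₂ P(P|Q), where P(P|Q) = P(P,Q) / P(Q)
  (cells with P(P,Q) = 0 contribute 0)
  (P=0,Q=0): P(P|Q) = (3/4)/(3/4) = 1;  -(3/4)·log₂(1) = 0.0000
  (P=0,Q=1): P(P|Q) = (1/8)/(1/4) = 1/2;  -(1/8)·log₂(1/2) = 0.1250
  (P=1,Q=1): P(P|Q) = (1/8)/(1/4) = 1/2;  -(1/8)·log₂(1/2) = 0.1250
H(P|Q) = 0.0000 + 0.1250 + 0.1250
  = 0.2500 bits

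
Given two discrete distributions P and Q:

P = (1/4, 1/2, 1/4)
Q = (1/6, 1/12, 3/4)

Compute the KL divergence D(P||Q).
D(P||Q) = Σ P(i) log₂(P(i)/Q(i))
  i=0: (1/4) × log₂((1/4)/(1/6)) = (1/4) × log₂(3/2) = 0.1462
  i=1: (1/2) × log₂((1/2)/(1/12)) = (1/2) × log₂(6) = 1.2925
  i=2: (1/4) × log₂((1/4)/(3/4)) = (1/4) × log₂(1/3) = -0.3962
D(P||Q) = 0.1462 + 1.2925 - 0.3962
  = 1.0425 bits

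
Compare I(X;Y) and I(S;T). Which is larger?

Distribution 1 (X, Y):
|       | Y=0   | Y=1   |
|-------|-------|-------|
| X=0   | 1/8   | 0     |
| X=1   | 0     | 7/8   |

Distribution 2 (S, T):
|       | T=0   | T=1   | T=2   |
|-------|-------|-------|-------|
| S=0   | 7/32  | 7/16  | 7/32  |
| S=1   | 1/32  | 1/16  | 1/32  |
Distribution 1 (X, Y):
Marginal P(X) (row sums):
  P(X=0) = 1/8 + 0 = 1/8
  P(X=1) = 0 + 7/8 = 7/8
Marginal P(Y) (column sums):
  P(Y=0) = 1/8 + 0 = 1/8
  P(Y=1) = 0 + 7/8 = 7/8

H(X) = -[(1/8)·log₂(1/8) + (7/8)·log₂(7/8)]
  = 0.3750 + 0.1686
  = 0.5436 bits
H(Y) = -[(1/8)·log₂(1/8) + (7/8)·log₂(7/8)]
  = 0.3750 + 0.1686
  = 0.5436 bits
H(X,Y) = -[(1/8)·log₂(1/8) + (7/8)·log₂(7/8)]
  = 0.3750 + 0.1686
  = 0.5436 bits

I(X;Y) = H(X) + H(Y) - H(X,Y)
  = 0.5436 + 0.5436 - 0.5436
  = 0.5436 bits

Distribution 2 (S, T):
Marginal P(S) (row sums):
  P(S=0) = 7/32 + 7/16 + 7/32 = 7/8
  P(S=1) = 1/32 + 1/16 + 1/32 = 1/8
Marginal P(T) (column sums):
  P(T=0) = 7/32 + 1/32 = 1/4
  P(T=1) = 7/16 + 1/16 = 1/2
  P(T=2) = 7/32 + 1/32 = 1/4

H(S) = -[(7/8)·log₂(7/8) + (1/8)·log₂(1/8)]
  = 0.1686 + 0.3750
  = 0.5436 bits
H(T) = -[(1/4)·log₂(1/4) + (1/2)·log₂(1/2) + (1/4)·log₂(1/4)]
  = 0.5000 + 0.5000 + 0.5000
  = 1.5000 bits
H(S,T) = -[(7/32)·log₂(7/32) + (7/16)·log₂(7/16) + (7/32)·log₂(7/32) + (1/32)·log₂(1/32) + (1/16)·log₂(1/16) + (1/32)·log₂(1/32)]
  = 0.4796 + 0.5218 + 0.4796 + 0.1563 + 0.2500 + 0.1563
  = 2.0436 bits

I(S;T) = H(S) + H(T) - H(S,T)
  = 0.5436 + 1.5000 - 2.0436
  = 0.0000 bits

I(X;Y) = 0.5436 bits > I(S;T) = 0.0000 bits, so (X, Y) has the higher mutual information (stronger dependence).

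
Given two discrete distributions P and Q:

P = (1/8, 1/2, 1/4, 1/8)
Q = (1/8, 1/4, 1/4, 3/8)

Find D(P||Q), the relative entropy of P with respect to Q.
D(P||Q) = Σ P(i) log₂(P(i)/Q(i))
  i=0: (1/8) × log₂((1/8)/(1/8)) = (1/8) × log₂(1) = 0.0000
  i=1: (1/2) × log₂((1/2)/(1/4)) = (1/2) × log₂(2) = 0.5000
  i=2: (1/4) × log₂((1/4)/(1/4)) = (1/4) × log₂(1) = 0.0000
  i=3: (1/8) × log₂((1/8)/(3/8)) = (1/8) × log₂(1/3) = -0.1981
D(P||Q) = 0.0000 + 0.5000 + 0.0000 - 0.1981
  = 0.3019 bits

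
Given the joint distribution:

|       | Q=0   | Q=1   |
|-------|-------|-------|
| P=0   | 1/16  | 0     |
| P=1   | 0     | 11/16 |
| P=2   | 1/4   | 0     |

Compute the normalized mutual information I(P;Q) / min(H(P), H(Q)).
Marginal P(P) (row sums):
  P(P=0) = 1/16 + 0 = 1/16
  P(P=1) = 0 + 11/16 = 11/16
  P(P=2) = 1/4 + 0 = 1/4
Marginal P(Q) (column sums):
  P(Q=0) = 1/16 + 0 + 1/4 = 5/16
  P(Q=1) = 0 + 11/16 + 0 = 11/16

H(P) = -[(1/16)·log₂(1/16) + (11/16)·log₂(11/16) + (1/4)·log₂(1/4)]
  = 0.2500 + 0.3716 + 0.5000
  = 1.1216 bits
H(Q) = -[(5/16)·log₂(5/16) + (11/16)·log₂(11/16)]
  = 0.5244 + 0.3716
  = 0.8960 bits
H(P,Q) = -[(1/16)·log₂(1/16) + (11/16)·log₂(11/16) + (1/4)·log₂(1/4)]
  = 0.2500 + 0.3716 + 0.5000
  = 1.1216 bits

I(P;Q) = H(P) + H(Q) - H(P,Q)
  = 1.1216 + 0.8960 - 1.1216
  = 0.8960 bits

min(H(P), H(Q)) = min(1.1216, 0.8960) = 0.8960 bits
Normalized MI = 0.8960 / 0.8960 = 1.0000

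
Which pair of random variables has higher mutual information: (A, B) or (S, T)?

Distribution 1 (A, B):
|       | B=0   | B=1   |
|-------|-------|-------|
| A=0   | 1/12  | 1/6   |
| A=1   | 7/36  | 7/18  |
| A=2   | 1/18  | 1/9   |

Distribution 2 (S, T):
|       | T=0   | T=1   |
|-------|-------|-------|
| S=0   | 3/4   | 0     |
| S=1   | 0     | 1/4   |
Distribution 1 (A, B):
Marginal P(A) (row sums):
  P(A=0) = 1/12 + 1/6 = 1/4
  P(A=1) = 7/36 + 7/18 = 7/12
  P(A=2) = 1/18 + 1/9 = 1/6
Marginal P(B) (column sums):
  P(B=0) = 1/12 + 7/36 + 1/18 = 1/3
  P(B=1) = 1/6 + 7/18 + 1/9 = 2/3

H(A) = -[(1/4)·log₂(1/4) + (7/12)·log₂(7/12) + (1/6)·log₂(1/6)]
  = 0.5000 + 0.4536 + 0.4308
  = 1.3844 bits
H(B) = -[(1/3)·log₂(1/3) + (2/3)·log₂(2/3)]
  = 0.5283 + 0.3900
  = 0.9183 bits
H(A,B) = -[(1/12)·log₂(1/12) + (1/6)·log₂(1/6) + (7/36)·log₂(7/36) + (7/18)·log₂(7/18) + (1/18)·log₂(1/18) + (1/9)·log₂(1/9)]
  = 0.2987 + 0.4308 + 0.4594 + 0.5299 + 0.2317 + 0.3522
  = 2.3027 bits

I(A;B) = H(A) + H(B) - H(A,B)
  = 1.3844 + 0.9183 - 2.3027
  = 0.0000 bits

Distribution 2 (S, T):
Marginal P(S) (row sums):
  P(S=0) = 3/4 + 0 = 3/4
  P(S=1) = 0 + 1/4 = 1/4
Marginal P(T) (column sums):
  P(T=0) = 3/4 + 0 = 3/4
  P(T=1) = 0 + 1/4 = 1/4

H(S) = -[(3/4)·log₂(3/4) + (1/4)·log₂(1/4)]
  = 0.3113 + 0.5000
  = 0.8113 bits
H(T) = -[(3/4)·log₂(3/4) + (1/4)·log₂(1/4)]
  = 0.3113 + 0.5000
  = 0.8113 bits
H(S,T) = -[(3/4)·log₂(3/4) + (1/4)·log₂(1/4)]
  = 0.3113 + 0.5000
  = 0.8113 bits

I(S;T) = H(S) + H(T) - H(S,T)
  = 0.8113 + 0.8113 - 0.8113
  = 0.8113 bits

I(S;T) = 0.8113 bits > I(A;B) = 0.0000 bits, so (S, T) has the higher mutual information (stronger dependence).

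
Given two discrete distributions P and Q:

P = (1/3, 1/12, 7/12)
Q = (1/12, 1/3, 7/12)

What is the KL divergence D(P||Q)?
D(P||Q) = Σ P(i) log₂(P(i)/Q(i))
  i=0: (1/3) × log₂((1/3)/(1/12)) = (1/3) × log₂(4) = 0.6667
  i=1: (1/12) × log₂((1/12)/(1/3)) = (1/12) × log₂(1/4) = -0.1667
  i=2: (7/12) × log₂((7/12)/(7/12)) = (7/12) × log₂(1) = 0.0000
D(P||Q) = 0.6667 - 0.1667 + 0.0000
  = 0.5000 bits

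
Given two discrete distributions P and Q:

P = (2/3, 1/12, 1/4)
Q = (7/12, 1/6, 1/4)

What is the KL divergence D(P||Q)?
D(P||Q) = Σ P(i) log₂(P(i)/Q(i))
  i=0: (2/3) × log₂((2/3)/(7/12)) = (2/3) × log₂(8/7) = 0.1284
  i=1: (1/12) × log₂((1/12)/(1/6)) = (1/12) × log₂(1/2) = -0.0833
  i=2: (1/4) × log₂((1/4)/(1/4)) = (1/4) × log₂(1) = 0.0000
D(P||Q) = 0.1284 - 0.0833 + 0.0000
  = 0.0451 bits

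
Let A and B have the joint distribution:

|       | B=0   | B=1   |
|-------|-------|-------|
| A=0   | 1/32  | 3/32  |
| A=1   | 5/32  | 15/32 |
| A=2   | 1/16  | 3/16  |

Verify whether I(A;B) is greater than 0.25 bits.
Marginal P(A) (row sums):
  P(A=0) = 1/32 + 3/32 = 1/8
  P(A=1) = 5/32 + 15/32 = 5/8
  P(A=2) = 1/16 + 3/16 = 1/4
Marginal P(B) (column sums):
  P(B=0) = 1/32 + 5/32 + 1/16 = 1/4
  P(B=1) = 3/32 + 15/32 + 3/16 = 3/4

H(A) = -[(1/8)·log₂(1/8) + (5/8)·log₂(5/8) + (1/4)·log₂(1/4)]
  = 0.3750 + 0.4238 + 0.5000
  = 1.2988 bits
H(B) = -[(1/4)·log₂(1/4) + (3/4)·log₂(3/4)]
  = 0.5000 + 0.3113
  = 0.8113 bits
H(A,B) = -[(1/32)·log₂(1/32) + (3/32)·log₂(3/32) + (5/32)·log₂(5/32) + (15/32)·log₂(15/32) + (1/16)·log₂(1/16) + (3/16)·log₂(3/16)]
  = 0.1563 + 0.3202 + 0.4184 + 0.5124 + 0.2500 + 0.4528
  = 2.1101 bits

I(A;B) = H(A) + H(B) - H(A,B)
  = 1.2988 + 0.8113 - 2.1101
  = 0.0000 bits

No. I(A;B) = 0.0000 bits, which is ≤ 0.25 bits.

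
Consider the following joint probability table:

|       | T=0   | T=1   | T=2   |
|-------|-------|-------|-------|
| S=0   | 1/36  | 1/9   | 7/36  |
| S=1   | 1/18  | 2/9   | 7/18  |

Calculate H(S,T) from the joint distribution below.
H(S,T) = -Σ P(S,T) log₂ P(S,T), summed over the non-zero cells:
H(S,T) = -[(1/36)·log₂(1/36) + (1/9)·log₂(1/9) + (7/36)·log₂(7/36) + (1/18)·log₂(1/18) + (2/9)·log₂(2/9) + (7/18)·log₂(7/18)]
  = 0.1436 + 0.3522 + 0.4594 + 0.2317 + 0.4822 + 0.5299
  = 2.1990 bits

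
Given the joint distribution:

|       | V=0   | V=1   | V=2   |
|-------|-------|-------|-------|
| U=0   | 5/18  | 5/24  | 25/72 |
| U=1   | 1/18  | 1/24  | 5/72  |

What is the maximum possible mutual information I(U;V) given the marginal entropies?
The upper bound on mutual information is I(U;V) ≤ min(H(U), H(V)).

Marginal P(U) (row sums):
  P(U=0) = 5/18 + 5/24 + 25/72 = 5/6
  P(U=1) = 1/18 + 1/24 + 5/72 = 1/6
Marginal P(V) (column sums):
  P(V=0) = 5/18 + 1/18 = 1/3
  P(V=1) = 5/24 + 1/24 = 1/4
  P(V=2) = 25/72 + 5/72 = 5/12

H(U) = -[(5/6)·log₂(5/6) + (1/6)·log₂(1/6)]
  = 0.2192 + 0.4308
  = 0.6500 bits
H(V) = -[(1/3)·log₂(1/3) + (1/4)·log₂(1/4) + (5/12)·log₂(5/12)]
  = 0.5283 + 0.5000 + 0.5263
  = 1.5546 bits

Maximum possible I(U;V) = min(0.6500, 1.5546) = 0.6500 bits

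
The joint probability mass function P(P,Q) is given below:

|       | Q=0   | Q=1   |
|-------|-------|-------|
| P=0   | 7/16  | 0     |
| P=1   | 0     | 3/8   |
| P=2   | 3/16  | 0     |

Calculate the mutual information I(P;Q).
Marginal P(P) (row sums):
  P(P=0) = 7/16 + 0 = 7/16
  P(P=1) = 0 + 3/8 = 3/8
  P(P=2) = 3/16 + 0 = 3/16
Marginal P(Q) (column sums):
  P(Q=0) = 7/16 + 0 + 3/16 = 5/8
  P(Q=1) = 0 + 3/8 + 0 = 3/8

H(P) = -[(7/16)·log₂(7/16) + (3/8)·log₂(3/8) + (3/16)·log₂(3/16)]
  = 0.5218 + 0.5306 + 0.4528
  = 1.5052 bits
H(Q) = -[(5/8)·log₂(5/8) + (3/8)·log₂(3/8)]
  = 0.4238 + 0.5306
  = 0.9544 bits
H(P,Q) = -[(7/16)·log₂(7/16) + (3/8)·log₂(3/8) + (3/16)·log₂(3/16)]
  = 0.5218 + 0.5306 + 0.4528
  = 1.5052 bits

I(P;Q) = H(P) + H(Q) - H(P,Q)
  = 1.5052 + 0.9544 - 1.5052
  = 0.9544 bits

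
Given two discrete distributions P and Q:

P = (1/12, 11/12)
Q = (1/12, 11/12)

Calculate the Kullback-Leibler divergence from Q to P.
D(P||Q) = Σ P(i) log₂(P(i)/Q(i))
  i=0: (1/12) × log₂((1/12)/(1/12)) = (1/12) × log₂(1) = 0.0000
  i=1: (11/12) × log₂((11/12)/(11/12)) = (11/12) × log₂(1) = 0.0000
D(P||Q) = 0.0000 + 0.0000
  = 0.0000 bits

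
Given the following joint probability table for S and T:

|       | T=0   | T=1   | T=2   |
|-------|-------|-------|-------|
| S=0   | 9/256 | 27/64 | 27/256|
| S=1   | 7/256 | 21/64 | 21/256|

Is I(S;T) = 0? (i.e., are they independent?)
Marginal P(S) (row sums):
  P(S=0) = 9/256 + 27/64 + 27/256 = 9/16
  P(S=1) = 7/256 + 21/64 + 21/256 = 7/16
Marginal P(T) (column sums):
  P(T=0) = 9/256 + 7/256 = 1/16
  P(T=1) = 27/64 + 21/64 = 3/4
  P(T=2) = 27/256 + 21/256 = 3/16

S and T are independent iff P(S=i,T=j) = P(S=i)·P(T=j) for every cell.
  P(S=0)·P(T=0) = 9/16 × 1/16 = 9/256 = P(S=0,T=0) ✓
  P(S=0)·P(T=1) = 9/16 × 3/4 = 27/64 = P(S=0,T=1) ✓
  P(S=0)·P(T=2) = 9/16 × 3/16 = 27/256 = P(S=0,T=2) ✓
  P(S=1)·P(T=0) = 7/16 × 1/16 = 7/256 = P(S=1,T=0) ✓
  P(S=1)·P(T=1) = 7/16 × 3/4 = 21/64 = P(S=1,T=1) ✓
  P(S=1)·P(T=2) = 7/16 × 3/16 = 21/256 = P(S=1,T=2) ✓

Yes, S and T are independent: every cell factors, so I(S;T) = 0 bits.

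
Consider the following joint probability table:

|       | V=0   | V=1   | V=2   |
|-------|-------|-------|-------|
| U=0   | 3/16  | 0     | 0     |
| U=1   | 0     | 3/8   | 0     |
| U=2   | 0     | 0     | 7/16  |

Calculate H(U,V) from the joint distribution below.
H(U,V) = -Σ P(U,V) log₂ P(U,V), summed over the non-zero cells:
H(U,V) = -[(3/16)·log₂(3/16) + (3/8)·log₂(3/8) + (7/16)·log₂(7/16)]
  = 0.4528 + 0.5306 + 0.5218
  = 1.5052 bits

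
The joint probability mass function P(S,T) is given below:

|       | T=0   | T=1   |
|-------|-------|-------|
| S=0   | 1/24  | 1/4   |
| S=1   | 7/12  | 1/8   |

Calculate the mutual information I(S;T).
Marginal P(S) (row sums):
  P(S=0) = 1/24 + 1/4 = 7/24
  P(S=1) = 7/12 + 1/8 = 17/24
Marginal P(T) (column sums):
  P(T=0) = 1/24 + 7/12 = 5/8
  P(T=1) = 1/4 + 1/8 = 3/8

H(S) = -[(7/24)·log₂(7/24) + (17/24)·log₂(17/24)]
  = 0.5185 + 0.3524
  = 0.8709 bits
H(T) = -[(5/8)·log₂(5/8) + (3/8)·log₂(3/8)]
  = 0.4238 + 0.5306
  = 0.9544 bits
H(S,T) = -[(1/24)·log₂(1/24) + (1/4)·log₂(1/4) + (7/12)·log₂(7/12) + (1/8)·log₂(1/8)]
  = 0.1910 + 0.5000 + 0.4536 + 0.3750
  = 1.5196 bits

I(S;T) = H(S) + H(T) - H(S,T)
  = 0.8709 + 0.9544 - 1.5196
  = 0.3057 bits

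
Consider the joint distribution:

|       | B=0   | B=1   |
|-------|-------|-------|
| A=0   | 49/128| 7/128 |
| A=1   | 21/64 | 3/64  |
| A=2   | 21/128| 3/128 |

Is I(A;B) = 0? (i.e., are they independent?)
Marginal P(A) (row sums):
  P(A=0) = 49/128 + 7/128 = 7/16
  P(A=1) = 21/64 + 3/64 = 3/8
  P(A=2) = 21/128 + 3/128 = 3/16
Marginal P(B) (column sums):
  P(B=0) = 49/128 + 21/64 + 21/128 = 7/8
  P(B=1) = 7/128 + 3/64 + 3/128 = 1/8

A and B are independent iff P(A=i,B=j) = P(A=i)·P(B=j) for every cell.
  P(A=0)·P(B=0) = 7/16 × 7/8 = 49/128 = P(A=0,B=0) ✓
  P(A=0)·P(B=1) = 7/16 × 1/8 = 7/128 = P(A=0,B=1) ✓
  P(A=1)·P(B=0) = 3/8 × 7/8 = 21/64 = P(A=1,B=0) ✓
  P(A=1)·P(B=1) = 3/8 × 1/8 = 3/64 = P(A=1,B=1) ✓
  P(A=2)·P(B=0) = 3/16 × 7/8 = 21/128 = P(A=2,B=0) ✓
  P(A=2)·P(B=1) = 3/16 × 1/8 = 3/128 = P(A=2,B=1) ✓

Yes, A and B are independent: every cell factors, so I(A;B) = 0 bits.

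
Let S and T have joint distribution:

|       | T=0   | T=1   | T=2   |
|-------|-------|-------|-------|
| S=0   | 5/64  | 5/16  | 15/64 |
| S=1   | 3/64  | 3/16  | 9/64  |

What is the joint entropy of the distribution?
H(S,T) = -Σ P(S,T) log₂ P(S,T), summed over the non-zero cells:
H(S,T) = -[(5/64)·log₂(5/64) + (5/16)·log₂(5/16) + (15/64)·log₂(15/64) + (3/64)·log₂(3/64) + (3/16)·log₂(3/16) + (9/64)·log₂(9/64)]
  = 0.2873 + 0.5244 + 0.4906 + 0.2070 + 0.4528 + 0.3980
  = 2.3601 bits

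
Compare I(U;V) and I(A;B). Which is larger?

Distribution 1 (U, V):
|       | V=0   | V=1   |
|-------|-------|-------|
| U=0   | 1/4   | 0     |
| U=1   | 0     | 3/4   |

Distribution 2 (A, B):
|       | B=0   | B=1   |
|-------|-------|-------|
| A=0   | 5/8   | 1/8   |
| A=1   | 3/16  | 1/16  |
Distribution 1 (U, V):
Marginal P(U) (row sums):
  P(U=0) = 1/4 + 0 = 1/4
  P(U=1) = 0 + 3/4 = 3/4
Marginal P(V) (column sums):
  P(V=0) = 1/4 + 0 = 1/4
  P(V=1) = 0 + 3/4 = 3/4

H(U) = -[(1/4)·log₂(1/4) + (3/4)·log₂(3/4)]
  = 0.5000 + 0.3113
  = 0.8113 bits
H(V) = -[(1/4)·log₂(1/4) + (3/4)·log₂(3/4)]
  = 0.5000 + 0.3113
  = 0.8113 bits
H(U,V) = -[(1/4)·log₂(1/4) + (3/4)·log₂(3/4)]
  = 0.5000 + 0.3113
  = 0.8113 bits

I(U;V) = H(U) + H(V) - H(U,V)
  = 0.8113 + 0.8113 - 0.8113
  = 0.8113 bits

Distribution 2 (A, B):
Marginal P(A) (row sums):
  P(A=0) = 5/8 + 1/8 = 3/4
  P(A=1) = 3/16 + 1/16 = 1/4
Marginal P(B) (column sums):
  P(B=0) = 5/8 + 3/16 = 13/16
  P(B=1) = 1/8 + 1/16 = 3/16

H(A) = -[(3/4)·log₂(3/4) + (1/4)·log₂(1/4)]
  = 0.3113 + 0.5000
  = 0.8113 bits
H(B) = -[(13/16)·log₂(13/16) + (3/16)·log₂(3/16)]
  = 0.2434 + 0.4528
  = 0.6962 bits
H(A,B) = -[(5/8)·log₂(5/8) + (1/8)·log₂(1/8) + (3/16)·log₂(3/16) + (1/16)·log₂(1/16)]
  = 0.4238 + 0.3750 + 0.4528 + 0.2500
  = 1.5016 bits

I(A;B) = H(A) + H(B) - H(A,B)
  = 0.8113 + 0.6962 - 1.5016
  = 0.0059 bits

I(U;V) = 0.8113 bits > I(A;B) = 0.0059 bits, so (U, V) has the higher mutual information (stronger dependence).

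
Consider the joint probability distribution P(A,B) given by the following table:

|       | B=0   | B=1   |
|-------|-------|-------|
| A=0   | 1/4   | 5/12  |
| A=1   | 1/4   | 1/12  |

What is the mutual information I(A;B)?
Marginal P(A) (row sums):
  P(A=0) = 1/4 + 5/12 = 2/3
  P(A=1) = 1/4 + 1/12 = 1/3
Marginal P(B) (column sums):
  P(B=0) = 1/4 + 1/4 = 1/2
  P(B=1) = 5/12 + 1/12 = 1/2

H(A) = -[(2/3)·log₂(2/3) + (1/3)·log₂(1/3)]
  = 0.3900 + 0.5283
  = 0.9183 bits
H(B) = -[(1/2)·log₂(1/2) + (1/2)·log₂(1/2)]
  = 0.5000 + 0.5000
  = 1.0000 bits
H(A,B) = -[(1/4)·log₂(1/4) + (5/12)·log₂(5/12) + (1/4)·log₂(1/4) + (1/12)·log₂(1/12)]
  = 0.5000 + 0.5263 + 0.5000 + 0.2987
  = 1.8250 bits

I(A;B) = H(A) + H(B) - H(A,B)
  = 0.9183 + 1.0000 - 1.8250
  = 0.0933 bits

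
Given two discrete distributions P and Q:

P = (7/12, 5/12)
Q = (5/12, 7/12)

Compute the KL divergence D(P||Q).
D(P||Q) = Σ P(i) log₂(P(i)/Q(i))
  i=0: (7/12) × log₂((7/12)/(5/12)) = (7/12) × log₂(7/5) = 0.2832
  i=1: (5/12) × log₂((5/12)/(7/12)) = (5/12) × log₂(5/7) = -0.2023
D(P||Q) = 0.2832 - 0.2023
  = 0.0809 bits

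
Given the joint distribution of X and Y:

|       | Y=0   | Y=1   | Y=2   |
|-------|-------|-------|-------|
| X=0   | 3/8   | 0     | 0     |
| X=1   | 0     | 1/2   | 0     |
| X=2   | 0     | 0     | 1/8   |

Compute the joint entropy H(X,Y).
H(X,Y) = -Σ P(X,Y) log₂ P(X,Y), summed over the non-zero cells:
H(X,Y) = -[(3/8)·log₂(3/8) + (1/2)·log₂(1/2) + (1/8)·log₂(1/8)]
  = 0.5306 + 0.5000 + 0.3750
  = 1.4056 bits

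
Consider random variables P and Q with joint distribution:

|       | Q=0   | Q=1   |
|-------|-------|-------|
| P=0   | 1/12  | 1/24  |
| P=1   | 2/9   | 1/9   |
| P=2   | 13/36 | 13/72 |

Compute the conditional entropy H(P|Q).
Marginal P(Q) (column sums):
  P(Q=0) = 1/12 + 2/9 + 13/36 = 2/3
  P(Q=1) = 1/24 + 1/9 + 13/72 = 1/3

H(P|Q) = -Σ P(P,Q)·log₂ P(P|Q), where P(P|Q) = P(P,Q) / P(Q)
  (P=0,Q=0): P(P|Q) = (1/12)/(2/3) = 1/8;  -(1/12)·log₂(1/8) = 0.2500
  (P=0,Q=1): P(P|Q) = (1/24)/(1/3) = 1/8;  -(1/24)·log₂(1/8) = 0.1250
  (P=1,Q=0): P(P|Q) = (2/9)/(2/3) = 1/3;  -(2/9)·log₂(1/3) = 0.3522
  (P=1,Q=1): P(P|Q) = (1/9)/(1/3) = 1/3;  -(1/9)·log₂(1/3) = 0.1761
  (P=2,Q=0): P(P|Q) = (13/36)/(2/3) = 13/24;  -(13/36)·log₂(13/24) = 0.3194
  (P=2,Q=1): P(P|Q) = (13/72)/(1/3) = 13/24;  -(13/72)·log₂(13/24) = 0.1597
H(P|Q) = 0.2500 + 0.1250 + 0.3522 + 0.1761 + 0.3194 + 0.1597
  = 1.3824 bits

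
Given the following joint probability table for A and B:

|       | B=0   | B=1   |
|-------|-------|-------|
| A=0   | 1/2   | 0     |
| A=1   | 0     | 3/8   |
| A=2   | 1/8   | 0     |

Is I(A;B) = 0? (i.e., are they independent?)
Marginal P(A) (row sums):
  P(A=0) = 1/2 + 0 = 1/2
  P(A=1) = 0 + 3/8 = 3/8
  P(A=2) = 1/8 + 0 = 1/8
Marginal P(B) (column sums):
  P(B=0) = 1/2 + 0 + 1/8 = 5/8
  P(B=1) = 0 + 3/8 + 0 = 3/8

A and B are independent iff P(A=i,B=j) = P(A=i)·P(B=j) for every cell.
  P(A=0)·P(B=0) = 1/2 × 5/8 = 5/16, but P(A=0,B=0) = 1/2 ✗

No, A and B are not independent. Quantitatively, I(A;B) > 0:

H(A) = -[(1/2)·log₂(1/2) + (3/8)·log₂(3/8) + (1/8)·log₂(1/8)]
  = 0.5000 + 0.5306 + 0.3750
  = 1.4056 bits
H(B) = -[(5/8)·log₂(5/8) + (3/8)·log₂(3/8)]
  = 0.4238 + 0.5306
  = 0.9544 bits
H(A,B) = -[(1/2)·log₂(1/2) + (3/8)·log₂(3/8) + (1/8)·log₂(1/8)]
  = 0.5000 + 0.5306 + 0.3750
  = 1.4056 bits
I(A;B) = H(A) + H(B) - H(A,B) = 1.4056 + 0.9544 - 1.4056 = 0.9544 bits > 0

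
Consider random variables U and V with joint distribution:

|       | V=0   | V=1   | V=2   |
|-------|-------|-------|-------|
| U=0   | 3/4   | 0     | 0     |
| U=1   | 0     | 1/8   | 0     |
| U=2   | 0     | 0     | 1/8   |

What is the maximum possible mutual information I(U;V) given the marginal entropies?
The upper bound on mutual information is I(U;V) ≤ min(H(U), H(V)).

Marginal P(U) (row sums):
  P(U=0) = 3/4 + 0 + 0 = 3/4
  P(U=1) = 0 + 1/8 + 0 = 1/8
  P(U=2) = 0 + 0 + 1/8 = 1/8
Marginal P(V) (column sums):
  P(V=0) = 3/4 + 0 + 0 = 3/4
  P(V=1) = 0 + 1/8 + 0 = 1/8
  P(V=2) = 0 + 0 + 1/8 = 1/8

H(U) = -[(3/4)·log₂(3/4) + (1/8)·log₂(1/8) + (1/8)·log₂(1/8)]
  = 0.3113 + 0.3750 + 0.3750
  = 1.0613 bits
H(V) = -[(3/4)·log₂(3/4) + (1/8)·log₂(1/8) + (1/8)·log₂(1/8)]
  = 0.3113 + 0.3750 + 0.3750
  = 1.0613 bits

Maximum possible I(U;V) = min(1.0613, 1.0613) = 1.0613 bits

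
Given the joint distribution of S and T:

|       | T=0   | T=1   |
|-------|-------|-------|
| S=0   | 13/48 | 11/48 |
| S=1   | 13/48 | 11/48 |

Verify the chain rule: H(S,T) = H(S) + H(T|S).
Left side:
H(S,T) = -[(13/48)·log₂(13/48) + (11/48)·log₂(11/48) + (13/48)·log₂(13/48) + (11/48)·log₂(11/48)]
  = 0.5104 + 0.4871 + 0.5104 + 0.4871
  = 1.9950 bits

Right side:
Marginal P(S) (row sums):
  P(S=0) = 13/48 + 11/48 = 1/2
  P(S=1) = 13/48 + 11/48 = 1/2
H(S) = -[(1/2)·log₂(1/2) + (1/2)·log₂(1/2)]
  = 0.5000 + 0.5000
  = 1.0000 bits
H(T|S) = -Σ P(S,T)·log₂ P(T|S), where P(T|S) = P(S,T) / P(S)
  (S=0,T=0): P(T|S) = (13/48)/(1/2) = 13/24;  -(13/48)·log₂(13/24) = 0.2396
  (S=0,T=1): P(T|S) = (11/48)/(1/2) = 11/24;  -(11/48)·log₂(11/24) = 0.2579
  (S=1,T=0): P(T|S) = (13/48)/(1/2) = 13/24;  -(13/48)·log₂(13/24) = 0.2396
  (S=1,T=1): P(T|S) = (11/48)/(1/2) = 11/24;  -(11/48)·log₂(11/24) = 0.2579
H(T|S) = 0.2396 + 0.2579 + 0.2396 + 0.2579
  = 0.9950 bits
H(S) + H(T|S) = 1.0000 + 0.9950 = 1.9950 bits

Both sides equal 1.9950 bits, so the chain rule holds ✓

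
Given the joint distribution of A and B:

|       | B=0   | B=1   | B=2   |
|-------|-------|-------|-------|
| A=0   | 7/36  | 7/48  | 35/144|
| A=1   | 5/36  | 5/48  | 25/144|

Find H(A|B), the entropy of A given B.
Marginal P(B) (column sums):
  P(B=0) = 7/36 + 5/36 = 1/3
  P(B=1) = 7/48 + 5/48 = 1/4
  P(B=2) = 35/144 + 25/144 = 5/12

H(A|B) = -Σ P(A,B)·log₂ P(A|B), where P(A|B) = P(A,B) / P(B)
  (A=0,B=0): P(A|B) = (7/36)/(1/3) = 7/12;  -(7/36)·log₂(7/12) = 0.1512
  (A=0,B=1): P(A|B) = (7/48)/(1/4) = 7/12;  -(7/48)·log₂(7/12) = 0.1134
  (A=0,B=2): P(A|B) = (35/144)/(5/12) = 7/12;  -(35/144)·log₂(7/12) = 0.1890
  (A=1,B=0): P(A|B) = (5/36)/(1/3) = 5/12;  -(5/36)·log₂(5/12) = 0.1754
  (A=1,B=1): P(A|B) = (5/48)/(1/4) = 5/12;  -(5/48)·log₂(5/12) = 0.1316
  (A=1,B=2): P(A|B) = (25/144)/(5/12) = 5/12;  -(25/144)·log₂(5/12) = 0.2193
H(A|B) = 0.1512 + 0.1134 + 0.1890 + 0.1754 + 0.1316 + 0.2193
  = 0.9799 bits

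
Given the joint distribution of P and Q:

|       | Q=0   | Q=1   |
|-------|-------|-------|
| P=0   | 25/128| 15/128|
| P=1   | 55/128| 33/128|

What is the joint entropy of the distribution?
H(P,Q) = -Σ P(P,Q) log₂ P(P,Q), summed over the non-zero cells:
H(P,Q) = -[(25/128)·log₂(25/128) + (15/128)·log₂(15/128) + (55/128)·log₂(55/128) + (33/128)·log₂(33/128)]
  = 0.4602 + 0.3625 + 0.5236 + 0.5042
  = 1.8505 bits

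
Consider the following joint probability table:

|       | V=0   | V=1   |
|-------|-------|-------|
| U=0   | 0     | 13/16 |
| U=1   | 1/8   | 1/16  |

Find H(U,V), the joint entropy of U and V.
H(U,V) = -Σ P(U,V) log₂ P(U,V), summed over the non-zero cells:
H(U,V) = -[(13/16)·log₂(13/16) + (1/8)·log₂(1/8) + (1/16)·log₂(1/16)]
  = 0.2434 + 0.3750 + 0.2500
  = 0.8684 bits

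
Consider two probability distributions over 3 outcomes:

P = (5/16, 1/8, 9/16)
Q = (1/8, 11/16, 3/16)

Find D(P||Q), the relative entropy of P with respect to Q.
D(P||Q) = Σ P(i) log₂(P(i)/Q(i))
  i=0: (5/16) × log₂((5/16)/(1/8)) = (5/16) × log₂(5/2) = 0.4131
  i=1: (1/8) × log₂((1/8)/(11/16)) = (1/8) × log₂(2/11) = -0.3074
  i=2: (9/16) × log₂((9/16)/(3/16)) = (9/16) × log₂(3) = 0.8915
D(P||Q) = 0.4131 - 0.3074 + 0.8915
  = 0.9972 bits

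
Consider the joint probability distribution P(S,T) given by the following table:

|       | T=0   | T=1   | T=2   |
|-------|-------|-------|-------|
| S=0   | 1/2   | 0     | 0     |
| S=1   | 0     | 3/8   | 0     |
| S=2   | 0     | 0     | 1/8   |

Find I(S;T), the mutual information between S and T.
Marginal P(S) (row sums):
  P(S=0) = 1/2 + 0 + 0 = 1/2
  P(S=1) = 0 + 3/8 + 0 = 3/8
  P(S=2) = 0 + 0 + 1/8 = 1/8
Marginal P(T) (column sums):
  P(T=0) = 1/2 + 0 + 0 = 1/2
  P(T=1) = 0 + 3/8 + 0 = 3/8
  P(T=2) = 0 + 0 + 1/8 = 1/8

H(S) = -[(1/2)·log₂(1/2) + (3/8)·log₂(3/8) + (1/8)·log₂(1/8)]
  = 0.5000 + 0.5306 + 0.3750
  = 1.4056 bits
H(T) = -[(1/2)·log₂(1/2) + (3/8)·log₂(3/8) + (1/8)·log₂(1/8)]
  = 0.5000 + 0.5306 + 0.3750
  = 1.4056 bits
H(S,T) = -[(1/2)·log₂(1/2) + (3/8)·log₂(3/8) + (1/8)·log₂(1/8)]
  = 0.5000 + 0.5306 + 0.3750
  = 1.4056 bits

I(S;T) = H(S) + H(T) - H(S,T)
  = 1.4056 + 1.4056 - 1.4056
  = 1.4056 bits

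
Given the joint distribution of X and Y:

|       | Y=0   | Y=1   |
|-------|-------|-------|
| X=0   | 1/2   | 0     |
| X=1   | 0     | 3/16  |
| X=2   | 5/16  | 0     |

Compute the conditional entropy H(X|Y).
Marginal P(Y) (column sums):
  P(Y=0) = 1/2 + 0 + 5/16 = 13/16
  P(Y=1) = 0 + 3/16 + 0 = 3/16

H(X|Y) = -Σ P(X,Y)·log₂ P(X|Y), where P(X|Y) = P(X,Y) / P(Y)
  (cells with P(X,Y) = 0 contribute 0)
  (X=0,Y=0): P(X|Y) = (1/2)/(13/16) = 8/13;  -(1/2)·log₂(8/13) = 0.3502
  (X=1,Y=1): P(X|Y) = (3/16)/(3/16) = 1;  -(3/16)·log₂(1) = 0.0000
  (X=2,Y=0): P(X|Y) = (5/16)/(13/16) = 5/13;  -(5/16)·log₂(5/13) = 0.4308
H(X|Y) = 0.3502 + 0.0000 + 0.4308
  = 0.7810 bits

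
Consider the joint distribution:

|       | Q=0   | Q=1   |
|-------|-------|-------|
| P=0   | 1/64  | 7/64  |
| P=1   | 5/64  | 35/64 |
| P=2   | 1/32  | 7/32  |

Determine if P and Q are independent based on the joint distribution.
Marginal P(P) (row sums):
  P(P=0) = 1/64 + 7/64 = 1/8
  P(P=1) = 5/64 + 35/64 = 5/8
  P(P=2) = 1/32 + 7/32 = 1/4
Marginal P(Q) (column sums):
  P(Q=0) = 1/64 + 5/64 + 1/32 = 1/8
  P(Q=1) = 7/64 + 35/64 + 7/32 = 7/8

P and Q are independent iff P(P=i,Q=j) = P(P=i)·P(Q=j) for every cell.
  P(P=0)·P(Q=0) = 1/8 × 1/8 = 1/64 = P(P=0,Q=0) ✓
  P(P=0)·P(Q=1) = 1/8 × 7/8 = 7/64 = P(P=0,Q=1) ✓
  P(P=1)·P(Q=0) = 5/8 × 1/8 = 5/64 = P(P=1,Q=0) ✓
  P(P=1)·P(Q=1) = 5/8 × 7/8 = 35/64 = P(P=1,Q=1) ✓
  P(P=2)·P(Q=0) = 1/4 × 1/8 = 1/32 = P(P=2,Q=0) ✓
  P(P=2)·P(Q=1) = 1/4 × 7/8 = 7/32 = P(P=2,Q=1) ✓

Yes, P and Q are independent: every cell factors, so I(P;Q) = 0 bits.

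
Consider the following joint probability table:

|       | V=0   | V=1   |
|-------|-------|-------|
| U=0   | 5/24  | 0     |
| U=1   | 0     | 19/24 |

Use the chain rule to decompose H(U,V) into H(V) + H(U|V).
By the chain rule: H(U,V) = H(V) + H(U|V)

Marginal P(V) (column sums):
  P(V=0) = 5/24 + 0 = 5/24
  P(V=1) = 0 + 19/24 = 19/24
H(V) = -[(5/24)·log₂(5/24) + (19/24)·log₂(19/24)]
  = 0.4715 + 0.2668
  = 0.7383 bits
H(U|V) = -Σ P(U,V)·log₂ P(U|V), where P(U|V) = P(U,V) / P(V)
  (cells with P(U,V) = 0 contribute 0)
  (U=0,V=0): P(U|V) = (5/24)/(5/24) = 1;  -(5/24)·log₂(1) = 0.0000
  (U=1,V=1): P(U|V) = (19/24)/(19/24) = 1;  -(19/24)·log₂(1) = 0.0000
H(U|V) = 0.0000 + 0.0000
  = 0.0000 bits

H(U,V) = H(V) + H(U|V) = 0.7383 + 0.0000 = 0.7383 bits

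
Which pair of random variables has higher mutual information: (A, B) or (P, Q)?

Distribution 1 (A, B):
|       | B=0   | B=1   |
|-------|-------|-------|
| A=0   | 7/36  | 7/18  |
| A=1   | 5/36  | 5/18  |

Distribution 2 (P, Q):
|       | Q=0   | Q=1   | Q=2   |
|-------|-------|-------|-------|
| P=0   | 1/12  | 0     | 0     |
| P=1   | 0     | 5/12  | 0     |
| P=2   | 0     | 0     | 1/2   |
Distribution 1 (A, B):
Marginal P(A) (row sums):
  P(A=0) = 7/36 + 7/18 = 7/12
  P(A=1) = 5/36 + 5/18 = 5/12
Marginal P(B) (column sums):
  P(B=0) = 7/36 + 5/36 = 1/3
  P(B=1) = 7/18 + 5/18 = 2/3

H(A) = -[(7/12)·log₂(7/12) + (5/12)·log₂(5/12)]
  = 0.4536 + 0.5263
  = 0.9799 bits
H(B) = -[(1/3)·log₂(1/3) + (2/3)·log₂(2/3)]
  = 0.5283 + 0.3900
  = 0.9183 bits
H(A,B) = -[(7/36)·log₂(7/36) + (7/18)·log₂(7/18) + (5/36)·log₂(5/36) + (5/18)·log₂(5/18)]
  = 0.4594 + 0.5299 + 0.3956 + 0.5133
  = 1.8982 bits

I(A;B) = H(A) + H(B) - H(A,B)
  = 0.9799 + 0.9183 - 1.8982
  = 0.0000 bits

Distribution 2 (P, Q):
Marginal P(P) (row sums):
  P(P=0) = 1/12 + 0 + 0 = 1/12
  P(P=1) = 0 + 5/12 + 0 = 5/12
  P(P=2) = 0 + 0 + 1/2 = 1/2
Marginal P(Q) (column sums):
  P(Q=0) = 1/12 + 0 + 0 = 1/12
  P(Q=1) = 0 + 5/12 + 0 = 5/12
  P(Q=2) = 0 + 0 + 1/2 = 1/2

H(P) = -[(1/12)·log₂(1/12) + (5/12)·log₂(5/12) + (1/2)·log₂(1/2)]
  = 0.2987 + 0.5263 + 0.5000
  = 1.3250 bits
H(Q) = -[(1/12)·log₂(1/12) + (5/12)·log₂(5/12) + (1/2)·log₂(1/2)]
  = 0.2987 + 0.5263 + 0.5000
  = 1.3250 bits
H(P,Q) = -[(1/12)·log₂(1/12) + (5/12)·log₂(5/12) + (1/2)·log₂(1/2)]
  = 0.2987 + 0.5263 + 0.5000
  = 1.3250 bits

I(P;Q) = H(P) + H(Q) - H(P,Q)
  = 1.3250 + 1.3250 - 1.3250
  = 1.3250 bits

I(P;Q) = 1.3250 bits > I(A;B) = 0.0000 bits, so (P, Q) has the higher mutual information (stronger dependence).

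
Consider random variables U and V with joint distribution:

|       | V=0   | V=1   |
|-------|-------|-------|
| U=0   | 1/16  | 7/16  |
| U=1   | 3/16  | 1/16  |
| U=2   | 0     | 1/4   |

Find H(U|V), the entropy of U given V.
Marginal P(V) (column sums):
  P(V=0) = 1/16 + 3/16 + 0 = 1/4
  P(V=1) = 7/16 + 1/16 + 1/4 = 3/4

H(U|V) = -Σ P(U,V)·log₂ P(U|V), where P(U|V) = P(U,V) / P(V)
  (cells with P(U,V) = 0 contribute 0)
  (U=0,V=0): P(U|V) = (1/16)/(1/4) = 1/4;  -(1/16)·log₂(1/4) = 0.1250
  (U=0,V=1): P(U|V) = (7/16)/(3/4) = 7/12;  -(7/16)·log₂(7/12) = 0.3402
  (U=1,V=0): P(U|V) = (3/16)/(1/4) = 3/4;  -(3/16)·log₂(3/4) = 0.0778
  (U=1,V=1): P(U|V) = (1/16)/(3/4) = 1/12;  -(1/16)·log₂(1/12) = 0.2241
  (U=2,V=1): P(U|V) = (1/4)/(3/4) = 1/3;  -(1/4)·log₂(1/3) = 0.3962
H(U|V) = 0.1250 + 0.3402 + 0.0778 + 0.2241 + 0.3962
  = 1.1633 bits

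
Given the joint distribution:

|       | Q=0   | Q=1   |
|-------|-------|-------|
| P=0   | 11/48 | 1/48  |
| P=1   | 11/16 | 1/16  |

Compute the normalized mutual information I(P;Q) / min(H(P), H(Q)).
Marginal P(P) (row sums):
  P(P=0) = 11/48 + 1/48 = 1/4
  P(P=1) = 11/16 + 1/16 = 3/4
Marginal P(Q) (column sums):
  P(Q=0) = 11/48 + 11/16 = 11/12
  P(Q=1) = 1/48 + 1/16 = 1/12

H(P) = -[(1/4)·log₂(1/4) + (3/4)·log₂(3/4)]
  = 0.5000 + 0.3113
  = 0.8113 bits
H(Q) = -[(11/12)·log₂(11/12) + (1/12)·log₂(1/12)]
  = 0.1151 + 0.2987
  = 0.4138 bits
H(P,Q) = -[(11/48)·log₂(11/48) + (1/48)·log₂(1/48) + (11/16)·log₂(11/16) + (1/16)·log₂(1/16)]
  = 0.4871 + 0.1164 + 0.3716 + 0.2500
  = 1.2251 bits

I(P;Q) = H(P) + H(Q) - H(P,Q)
  = 0.8113 + 0.4138 - 1.2251
  = 0.0000 bits

min(H(P), H(Q)) = min(0.8113, 0.4138) = 0.4138 bits
Normalized MI = 0.0000 / 0.4138 = 0.0000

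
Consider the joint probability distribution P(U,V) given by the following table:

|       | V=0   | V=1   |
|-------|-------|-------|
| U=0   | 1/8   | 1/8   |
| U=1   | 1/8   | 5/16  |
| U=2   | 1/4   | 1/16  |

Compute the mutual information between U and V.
Marginal P(U) (row sums):
  P(U=0) = 1/8 + 1/8 = 1/4
  P(U=1) = 1/8 + 5/16 = 7/16
  P(U=2) = 1/4 + 1/16 = 5/16
Marginal P(V) (column sums):
  P(V=0) = 1/8 + 1/8 + 1/4 = 1/2
  P(V=1) = 1/8 + 5/16 + 1/16 = 1/2

H(U) = -[(1/4)·log₂(1/4) + (7/16)·log₂(7/16) + (5/16)·log₂(5/16)]
  = 0.5000 + 0.5218 + 0.5244
  = 1.5462 bits
H(V) = -[(1/2)·log₂(1/2) + (1/2)·log₂(1/2)]
  = 0.5000 + 0.5000
  = 1.0000 bits
H(U,V) = -[(1/8)·log₂(1/8) + (1/8)·log₂(1/8) + (1/8)·log₂(1/8) + (5/16)·log₂(5/16) + (1/4)·log₂(1/4) + (1/16)·log₂(1/16)]
  = 0.3750 + 0.3750 + 0.3750 + 0.5244 + 0.5000 + 0.2500
  = 2.3994 bits

I(U;V) = H(U) + H(V) - H(U,V)
  = 1.5462 + 1.0000 - 2.3994
  = 0.1468 bits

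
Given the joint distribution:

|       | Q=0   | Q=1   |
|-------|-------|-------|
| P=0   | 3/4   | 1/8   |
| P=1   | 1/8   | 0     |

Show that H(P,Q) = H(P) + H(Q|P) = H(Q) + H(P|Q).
Marginal P(P) (row sums):
  P(P=0) = 3/4 + 1/8 = 7/8
  P(P=1) = 1/8 + 0 = 1/8
Marginal P(Q) (column sums):
  P(Q=0) = 3/4 + 1/8 = 7/8
  P(Q=1) = 1/8 + 0 = 1/8

Decomposition 1: H(P) + H(Q|P)
H(P) = -[(7/8)·log₂(7/8) + (1/8)·log₂(1/8)]
  = 0.1686 + 0.3750
  = 0.5436 bits
H(Q|P) = -Σ P(P,Q)·log₂ P(Q|P), where P(Q|P) = P(P,Q) / P(P)
  (cells with P(P,Q) = 0 contribute 0)
  (P=0,Q=0): P(Q|P) = (3/4)/(7/8) = 6/7;  -(3/4)·log₂(6/7) = 0.1668
  (P=0,Q=1): P(Q|P) = (1/8)/(7/8) = 1/7;  -(1/8)·log₂(1/7) = 0.3509
  (P=1,Q=0): P(Q|P) = (1/8)/(1/8) = 1;  -(1/8)·log₂(1) = 0.0000
H(Q|P) = 0.1668 + 0.3509 + 0.0000
  = 0.5177 bits
H(P) + H(Q|P) = 0.5436 + 0.5177 = 1.0613 bits

Decomposition 2: H(Q) + H(P|Q)
H(Q) = -[(7/8)·log₂(7/8) + (1/8)·log₂(1/8)]
  = 0.1686 + 0.3750
  = 0.5436 bits
H(P|Q) = -Σ P(P,Q)·log₂ P(P|Q), where P(P|Q) = P(P,Q) / P(Q)
  (cells with P(P,Q) = 0 contribute 0)
  (P=0,Q=0): P(P|Q) = (3/4)/(7/8) = 6/7;  -(3/4)·log₂(6/7) = 0.1668
  (P=0,Q=1): P(P|Q) = (1/8)/(1/8) = 1;  -(1/8)·log₂(1) = 0.0000
  (P=1,Q=0): P(P|Q) = (1/8)/(7/8) = 1/7;  -(1/8)·log₂(1/7) = 0.3509
H(P|Q) = 0.1668 + 0.0000 + 0.3509
  = 0.5177 bits
H(Q) + H(P|Q) = 0.5436 + 0.5177 = 1.0613 bits

Direct computation of the joint entropy:
H(P,Q) = -[(3/4)·log₂(3/4) + (1/8)·log₂(1/8) + (1/8)·log₂(1/8)]
  = 0.3113 + 0.3750 + 0.3750
  = 1.0613 bits

All three agree: H(P,Q) = 1.0613 bits ✓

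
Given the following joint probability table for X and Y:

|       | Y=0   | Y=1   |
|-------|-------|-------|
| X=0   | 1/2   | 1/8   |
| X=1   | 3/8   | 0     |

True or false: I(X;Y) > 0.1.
Marginal P(X) (row sums):
  P(X=0) = 1/2 + 1/8 = 5/8
  P(X=1) = 3/8 + 0 = 3/8
Marginal P(Y) (column sums):
  P(Y=0) = 1/2 + 3/8 = 7/8
  P(Y=1) = 1/8 + 0 = 1/8

H(X) = -[(5/8)·log₂(5/8) + (3/8)·log₂(3/8)]
  = 0.4238 + 0.5306
  = 0.9544 bits
H(Y) = -[(7/8)·log₂(7/8) + (1/8)·log₂(1/8)]
  = 0.1686 + 0.3750
  = 0.5436 bits
H(X,Y) = -[(1/2)·log₂(1/2) + (1/8)·log₂(1/8) + (3/8)·log₂(3/8)]
  = 0.5000 + 0.3750 + 0.5306
  = 1.4056 bits

I(X;Y) = H(X) + H(Y) - H(X,Y)
  = 0.9544 + 0.5436 - 1.4056
  = 0.0924 bits

False. I(X;Y) = 0.0924 bits, which is ≤ 0.1 bits.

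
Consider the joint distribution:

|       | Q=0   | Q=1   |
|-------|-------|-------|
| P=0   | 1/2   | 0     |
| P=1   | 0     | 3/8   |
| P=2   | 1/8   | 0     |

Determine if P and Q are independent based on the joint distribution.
Marginal P(P) (row sums):
  P(P=0) = 1/2 + 0 = 1/2
  P(P=1) = 0 + 3/8 = 3/8
  P(P=2) = 1/8 + 0 = 1/8
Marginal P(Q) (column sums):
  P(Q=0) = 1/2 + 0 + 1/8 = 5/8
  P(Q=1) = 0 + 3/8 + 0 = 3/8

P and Q are independent iff P(P=i,Q=j) = P(P=i)·P(Q=j) for every cell.
  P(P=0)·P(Q=0) = 1/2 × 5/8 = 5/16, but P(P=0,Q=0) = 1/2 ✗

No, P and Q are not independent. Quantitatively, I(P;Q) > 0:

H(P) = -[(1/2)·log₂(1/2) + (3/8)·log₂(3/8) + (1/8)·log₂(1/8)]
  = 0.5000 + 0.5306 + 0.3750
  = 1.4056 bits
H(Q) = -[(5/8)·log₂(5/8) + (3/8)·log₂(3/8)]
  = 0.4238 + 0.5306
  = 0.9544 bits
H(P,Q) = -[(1/2)·log₂(1/2) + (3/8)·log₂(3/8) + (1/8)·log₂(1/8)]
  = 0.5000 + 0.5306 + 0.3750
  = 1.4056 bits
I(P;Q) = H(P) + H(Q) - H(P,Q) = 1.4056 + 0.9544 - 1.4056 = 0.9544 bits > 0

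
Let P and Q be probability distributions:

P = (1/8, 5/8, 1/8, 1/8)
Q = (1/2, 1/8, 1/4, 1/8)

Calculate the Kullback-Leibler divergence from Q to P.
D(P||Q) = Σ P(i) log₂(P(i)/Q(i))
  i=0: (1/8) × log₂((1/8)/(1/2)) = (1/8) × log₂(1/4) = -0.2500
  i=1: (5/8) × log₂((5/8)/(1/8)) = (5/8) × log₂(5) = 1.4512
  i=2: (1/8) × log₂((1/8)/(1/4)) = (1/8) × log₂(1/2) = -0.1250
  i=3: (1/8) × log₂((1/8)/(1/8)) = (1/8) × log₂(1) = 0.0000
D(P||Q) = -0.2500 + 1.4512 - 0.1250 + 0.0000
  = 1.0762 bits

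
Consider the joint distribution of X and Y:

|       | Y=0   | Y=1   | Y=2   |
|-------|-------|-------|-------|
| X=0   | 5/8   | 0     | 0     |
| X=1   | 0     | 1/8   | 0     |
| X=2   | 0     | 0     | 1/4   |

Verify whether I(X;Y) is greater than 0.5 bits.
Marginal P(X) (row sums):
  P(X=0) = 5/8 + 0 + 0 = 5/8
  P(X=1) = 0 + 1/8 + 0 = 1/8
  P(X=2) = 0 + 0 + 1/4 = 1/4
Marginal P(Y) (column sums):
  P(Y=0) = 5/8 + 0 + 0 = 5/8
  P(Y=1) = 0 + 1/8 + 0 = 1/8
  P(Y=2) = 0 + 0 + 1/4 = 1/4

H(X) = -[(5/8)·log₂(5/8) + (1/8)·log₂(1/8) + (1/4)·log₂(1/4)]
  = 0.4238 + 0.3750 + 0.5000
  = 1.2988 bits
H(Y) = -[(5/8)·log₂(5/8) + (1/8)·log₂(1/8) + (1/4)·log₂(1/4)]
  = 0.4238 + 0.3750 + 0.5000
  = 1.2988 bits
H(X,Y) = -[(5/8)·log₂(5/8) + (1/8)·log₂(1/8) + (1/4)·log₂(1/4)]
  = 0.4238 + 0.3750 + 0.5000
  = 1.2988 bits

I(X;Y) = H(X) + H(Y) - H(X,Y)
  = 1.2988 + 1.2988 - 1.2988
  = 1.2988 bits

Yes. I(X;Y) = 1.2988 bits, which is > 0.5 bits.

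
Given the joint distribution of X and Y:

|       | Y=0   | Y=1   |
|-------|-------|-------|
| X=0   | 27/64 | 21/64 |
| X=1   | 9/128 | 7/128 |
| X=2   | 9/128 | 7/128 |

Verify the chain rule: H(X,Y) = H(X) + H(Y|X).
Left side:
H(X,Y) = -[(27/64)·log₂(27/64) + (21/64)·log₂(21/64) + (9/128)·log₂(9/128) + (7/128)·log₂(7/128) + (9/128)·log₂(9/128) + (7/128)·log₂(7/128)]
  = 0.5253 + 0.5275 + 0.2693 + 0.2293 + 0.2693 + 0.2293
  = 2.0500 bits

Right side:
Marginal P(X) (row sums):
  P(X=0) = 27/64 + 21/64 = 3/4
  P(X=1) = 9/128 + 7/128 = 1/8
  P(X=2) = 9/128 + 7/128 = 1/8
H(X) = -[(3/4)·log₂(3/4) + (1/8)·log₂(1/8) + (1/8)·log₂(1/8)]
  = 0.3113 + 0.3750 + 0.3750
  = 1.0613 bits
H(Y|X) = -Σ P(X,Y)·log₂ P(Y|X), where P(Y|X) = P(X,Y) / P(X)
  (X=0,Y=0): P(Y|X) = (27/64)/(3/4) = 9/16;  -(27/64)·log₂(9/16) = 0.3502
  (X=0,Y=1): P(Y|X) = (21/64)/(3/4) = 7/16;  -(21/64)·log₂(7/16) = 0.3913
  (X=1,Y=0): P(Y|X) = (9/128)/(1/8) = 9/16;  -(9/128)·log₂(9/16) = 0.0584
  (X=1,Y=1): P(Y|X) = (7/128)/(1/8) = 7/16;  -(7/128)·log₂(7/16) = 0.0652
  (X=2,Y=0): P(Y|X) = (9/128)/(1/8) = 9/16;  -(9/128)·log₂(9/16) = 0.0584
  (X=2,Y=1): P(Y|X) = (7/128)/(1/8) = 7/16;  -(7/128)·log₂(7/16) = 0.0652
H(Y|X) = 0.3502 + 0.3913 + 0.0584 + 0.0652 + 0.0584 + 0.0652
  = 0.9887 bits
H(X) + H(Y|X) = 1.0613 + 0.9887 = 2.0500 bits

Both sides equal 2.0500 bits, so the chain rule holds ✓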